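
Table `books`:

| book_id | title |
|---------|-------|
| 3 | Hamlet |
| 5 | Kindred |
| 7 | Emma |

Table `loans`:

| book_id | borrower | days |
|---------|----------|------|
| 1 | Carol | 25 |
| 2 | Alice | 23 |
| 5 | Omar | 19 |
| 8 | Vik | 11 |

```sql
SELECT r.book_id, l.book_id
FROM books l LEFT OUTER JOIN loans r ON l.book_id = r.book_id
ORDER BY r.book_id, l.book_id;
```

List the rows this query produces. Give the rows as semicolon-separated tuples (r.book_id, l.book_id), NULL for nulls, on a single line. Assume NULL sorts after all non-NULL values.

(5, 5); (NULL, 3); (NULL, 7)

LEFT JOIN keeps every row from `books`; unmatched rows get NULL for `loans`'s columns.
Matching on l.book_id = r.book_id.
Matched pairs: 1; unmatched l rows kept: 2.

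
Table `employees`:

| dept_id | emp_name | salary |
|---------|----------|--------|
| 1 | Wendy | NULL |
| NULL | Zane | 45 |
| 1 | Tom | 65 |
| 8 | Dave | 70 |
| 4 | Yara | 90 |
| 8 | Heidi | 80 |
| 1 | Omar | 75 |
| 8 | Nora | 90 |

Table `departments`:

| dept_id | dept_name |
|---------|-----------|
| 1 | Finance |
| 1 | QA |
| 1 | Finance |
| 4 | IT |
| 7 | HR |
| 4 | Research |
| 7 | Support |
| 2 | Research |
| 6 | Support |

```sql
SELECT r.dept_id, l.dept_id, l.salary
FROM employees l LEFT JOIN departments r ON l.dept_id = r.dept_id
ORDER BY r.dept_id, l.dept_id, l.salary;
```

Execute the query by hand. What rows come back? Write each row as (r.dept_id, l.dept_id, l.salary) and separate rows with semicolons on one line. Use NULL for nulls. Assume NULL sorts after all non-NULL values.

LEFT JOIN keeps every row from `employees`; unmatched rows get NULL for `departments`'s columns.
Matching on l.dept_id = r.dept_id. A NULL in a compared column never satisfies the condition.
- l (dept_id=1) pairs with 3 row(s) of r.
- l (dept_id=NULL) has no partner → padded with NULL.
- l (dept_id=1) pairs with 3 row(s) of r.
- l (dept_id=8) has no partner → padded with NULL.
- l (dept_id=4) pairs with 2 row(s) of r.
- l (dept_id=8) has no partner → padded with NULL.
- l (dept_id=1) pairs with 3 row(s) of r.
- l (dept_id=8) has no partner → padded with NULL.

(1, 1, 65); (1, 1, 65); (1, 1, 65); (1, 1, 75); (1, 1, 75); (1, 1, 75); (1, 1, NULL); (1, 1, NULL); (1, 1, NULL); (4, 4, 90); (4, 4, 90); (NULL, 8, 70); (NULL, 8, 80); (NULL, 8, 90); (NULL, NULL, 45)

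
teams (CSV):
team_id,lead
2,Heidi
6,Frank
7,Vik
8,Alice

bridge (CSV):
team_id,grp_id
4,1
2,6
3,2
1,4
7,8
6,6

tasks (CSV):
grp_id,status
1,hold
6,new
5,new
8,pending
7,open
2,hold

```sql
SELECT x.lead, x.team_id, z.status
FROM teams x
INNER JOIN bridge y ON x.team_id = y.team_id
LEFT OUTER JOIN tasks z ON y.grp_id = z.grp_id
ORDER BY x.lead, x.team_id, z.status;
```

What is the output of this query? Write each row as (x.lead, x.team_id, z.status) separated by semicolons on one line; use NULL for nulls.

Joins associate left-to-right: teams INNER JOIN bridge on team_id gives 3 intermediate row(s).
Then LEFT JOIN `tasks z` on grp_id: each of those 3 rows is kept; rows whose y.grp_id has no match in z get NULL for z's columns.

(Frank, 6, new); (Heidi, 2, new); (Vik, 7, pending)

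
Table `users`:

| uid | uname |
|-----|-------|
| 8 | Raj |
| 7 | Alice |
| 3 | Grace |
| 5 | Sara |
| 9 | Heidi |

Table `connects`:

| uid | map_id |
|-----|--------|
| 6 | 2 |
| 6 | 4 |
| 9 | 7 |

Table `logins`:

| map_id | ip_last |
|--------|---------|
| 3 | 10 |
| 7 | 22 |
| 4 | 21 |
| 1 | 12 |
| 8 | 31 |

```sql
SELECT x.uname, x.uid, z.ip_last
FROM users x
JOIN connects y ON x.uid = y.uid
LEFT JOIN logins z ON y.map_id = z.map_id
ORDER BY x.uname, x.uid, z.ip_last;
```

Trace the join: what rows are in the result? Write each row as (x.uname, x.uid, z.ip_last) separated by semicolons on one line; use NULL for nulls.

(Heidi, 9, 22)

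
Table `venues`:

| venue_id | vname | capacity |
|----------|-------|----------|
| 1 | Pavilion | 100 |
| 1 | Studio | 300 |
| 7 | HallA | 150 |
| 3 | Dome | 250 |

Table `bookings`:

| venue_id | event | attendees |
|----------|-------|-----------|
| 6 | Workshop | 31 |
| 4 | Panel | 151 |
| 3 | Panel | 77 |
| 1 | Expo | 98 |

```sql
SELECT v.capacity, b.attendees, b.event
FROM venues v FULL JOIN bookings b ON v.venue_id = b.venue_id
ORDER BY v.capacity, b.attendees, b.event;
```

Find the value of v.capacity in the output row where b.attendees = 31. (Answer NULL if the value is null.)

FULL OUTER JOIN keeps every row from both sides; unmatched rows get NULL for the other side's columns.
Matching on v.venue_id = b.venue_id.
- v[0] venue_id=1 → 1 match(es) in b → 1 row(s).
- v[1] venue_id=1 → 1 match(es) in b → 1 row(s).
- v[2] venue_id=7 → no match; kept with NULLs on the b side.
- v[3] venue_id=3 → 1 match(es) in b → 1 row(s).
- 2 b row(s) had no v match → kept, v columns NULL.

NULL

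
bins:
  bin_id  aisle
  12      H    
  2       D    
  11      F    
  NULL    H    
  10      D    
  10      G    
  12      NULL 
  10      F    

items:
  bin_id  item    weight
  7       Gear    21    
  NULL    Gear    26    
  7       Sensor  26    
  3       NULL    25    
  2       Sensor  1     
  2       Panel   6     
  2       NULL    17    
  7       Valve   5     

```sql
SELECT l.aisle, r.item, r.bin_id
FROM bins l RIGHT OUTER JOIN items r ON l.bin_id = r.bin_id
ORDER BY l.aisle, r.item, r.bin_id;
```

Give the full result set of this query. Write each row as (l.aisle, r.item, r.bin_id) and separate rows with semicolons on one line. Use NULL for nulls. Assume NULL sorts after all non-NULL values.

RIGHT JOIN keeps every row from `items`; unmatched rows get NULL for `bins`'s columns.
Matching on l.bin_id = r.bin_id. A NULL in a compared column never satisfies the condition.
Matched pairs: 3; unmatched r rows kept: 5.

(D, Panel, 2); (D, Sensor, 2); (D, NULL, 2); (NULL, Gear, 7); (NULL, Gear, NULL); (NULL, Sensor, 7); (NULL, Valve, 7); (NULL, NULL, 3)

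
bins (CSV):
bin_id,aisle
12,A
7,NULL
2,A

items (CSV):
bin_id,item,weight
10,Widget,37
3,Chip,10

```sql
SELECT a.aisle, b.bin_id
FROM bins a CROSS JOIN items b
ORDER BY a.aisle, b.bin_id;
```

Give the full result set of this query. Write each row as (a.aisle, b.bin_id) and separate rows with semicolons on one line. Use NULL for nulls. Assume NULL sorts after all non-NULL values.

(A, 3); (A, 3); (A, 10); (A, 10); (NULL, 3); (NULL, 10)

CROSS JOIN pairs every row of `bins` with every row of `items`: 3 × 2 = 6 rows.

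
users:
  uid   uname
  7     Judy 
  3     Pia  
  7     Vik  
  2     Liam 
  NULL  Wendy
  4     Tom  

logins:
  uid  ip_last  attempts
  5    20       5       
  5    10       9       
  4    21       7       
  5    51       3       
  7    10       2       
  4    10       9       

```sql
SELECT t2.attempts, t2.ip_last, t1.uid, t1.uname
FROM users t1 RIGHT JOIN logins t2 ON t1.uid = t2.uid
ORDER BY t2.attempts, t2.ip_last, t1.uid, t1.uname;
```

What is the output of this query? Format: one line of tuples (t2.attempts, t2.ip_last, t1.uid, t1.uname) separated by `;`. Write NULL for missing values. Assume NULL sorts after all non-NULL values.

(2, 10, 7, Judy); (2, 10, 7, Vik); (3, 51, NULL, NULL); (5, 20, NULL, NULL); (7, 21, 4, Tom); (9, 10, 4, Tom); (9, 10, NULL, NULL)

RIGHT JOIN keeps every row from `logins`; unmatched rows get NULL for `users`'s columns.
Matching on t1.uid = t2.uid. A NULL in a compared column never satisfies the condition.
- t1 row (uid=7): matches 1 t2 row(s) → 1 output row(s).
- t1 row (uid=3): no match.
- t1 row (uid=7): matches 1 t2 row(s) → 1 output row(s).
- t1 row (uid=2): no match.
- t1 row (uid=NULL): no match.
- t1 row (uid=4): matches 2 t2 row(s) → 2 output row(s).
- 3 row(s) from t2 found no t1 partner → padded with NULL.
After projecting and ordering:
t2.attempts | t2.ip_last | t1.uid | t1.uname
2 | 10 | 7 | Judy
2 | 10 | 7 | Vik
3 | 51 | NULL | NULL
5 | 20 | NULL | NULL
7 | 21 | 4 | Tom
9 | 10 | 4 | Tom
9 | 10 | NULL | NULL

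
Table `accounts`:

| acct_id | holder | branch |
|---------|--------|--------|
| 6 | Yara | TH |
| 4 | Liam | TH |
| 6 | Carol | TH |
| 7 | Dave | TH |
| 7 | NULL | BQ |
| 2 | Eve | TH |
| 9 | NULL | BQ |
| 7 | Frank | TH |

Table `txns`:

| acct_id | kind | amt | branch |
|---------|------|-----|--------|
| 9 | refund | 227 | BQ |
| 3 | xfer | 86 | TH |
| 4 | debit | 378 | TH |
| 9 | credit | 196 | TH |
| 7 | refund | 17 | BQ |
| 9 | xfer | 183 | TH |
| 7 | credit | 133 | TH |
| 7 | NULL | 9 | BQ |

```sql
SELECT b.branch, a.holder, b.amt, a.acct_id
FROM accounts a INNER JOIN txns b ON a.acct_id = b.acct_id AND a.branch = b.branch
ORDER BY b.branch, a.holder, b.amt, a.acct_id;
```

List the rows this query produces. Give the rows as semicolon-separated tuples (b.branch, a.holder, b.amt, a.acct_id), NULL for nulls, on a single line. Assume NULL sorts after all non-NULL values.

(BQ, NULL, 9, 7); (BQ, NULL, 17, 7); (BQ, NULL, 227, 9); (TH, Dave, 133, 7); (TH, Frank, 133, 7); (TH, Liam, 378, 4)

INNER JOIN keeps only pairs where the ON condition holds.
Matching on a.acct_id = b.acct_id AND a.branch = b.branch.
- a (acct_id=6, branch=TH) has no partner → excluded.
- a (acct_id=4, branch=TH) pairs with 1 row(s) of b.
- a (acct_id=6, branch=TH) has no partner → excluded.
- a (acct_id=7, branch=TH) pairs with 1 row(s) of b.
- a (acct_id=7, branch=BQ) pairs with 2 row(s) of b.
- a (acct_id=2, branch=TH) has no partner → excluded.
- a (acct_id=9, branch=BQ) pairs with 1 row(s) of b.
- a (acct_id=7, branch=TH) pairs with 1 row(s) of b.
After projecting and ordering:
b.branch | a.holder | b.amt | a.acct_id
BQ | NULL | 9 | 7
BQ | NULL | 17 | 7
BQ | NULL | 227 | 9
TH | Dave | 133 | 7
TH | Frank | 133 | 7
TH | Liam | 378 | 4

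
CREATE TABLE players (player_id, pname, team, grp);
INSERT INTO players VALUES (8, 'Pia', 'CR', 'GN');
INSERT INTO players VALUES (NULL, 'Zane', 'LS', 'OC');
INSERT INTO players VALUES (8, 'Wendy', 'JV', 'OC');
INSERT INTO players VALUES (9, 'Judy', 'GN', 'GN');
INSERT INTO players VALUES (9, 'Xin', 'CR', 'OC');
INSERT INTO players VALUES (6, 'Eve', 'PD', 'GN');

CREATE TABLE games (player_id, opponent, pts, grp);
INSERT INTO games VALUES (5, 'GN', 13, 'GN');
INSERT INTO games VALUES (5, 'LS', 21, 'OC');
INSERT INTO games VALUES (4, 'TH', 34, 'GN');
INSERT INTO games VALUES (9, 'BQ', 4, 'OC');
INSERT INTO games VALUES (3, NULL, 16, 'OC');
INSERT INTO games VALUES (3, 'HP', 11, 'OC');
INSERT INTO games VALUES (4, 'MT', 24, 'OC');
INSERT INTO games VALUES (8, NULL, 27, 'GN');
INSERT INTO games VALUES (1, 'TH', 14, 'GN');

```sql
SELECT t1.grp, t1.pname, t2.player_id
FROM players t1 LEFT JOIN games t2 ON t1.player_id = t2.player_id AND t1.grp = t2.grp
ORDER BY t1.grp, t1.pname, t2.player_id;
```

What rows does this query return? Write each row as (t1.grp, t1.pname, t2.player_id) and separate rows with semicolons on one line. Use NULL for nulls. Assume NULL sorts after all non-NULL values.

LEFT JOIN keeps every row from `players`; unmatched rows get NULL for `games`'s columns.
Matching on t1.player_id = t2.player_id AND t1.grp = t2.grp. A NULL in a compared column never satisfies the condition.
Matched pairs: 2; unmatched t1 rows kept: 4.

(GN, Eve, NULL); (GN, Judy, NULL); (GN, Pia, 8); (OC, Wendy, NULL); (OC, Xin, 9); (OC, Zane, NULL)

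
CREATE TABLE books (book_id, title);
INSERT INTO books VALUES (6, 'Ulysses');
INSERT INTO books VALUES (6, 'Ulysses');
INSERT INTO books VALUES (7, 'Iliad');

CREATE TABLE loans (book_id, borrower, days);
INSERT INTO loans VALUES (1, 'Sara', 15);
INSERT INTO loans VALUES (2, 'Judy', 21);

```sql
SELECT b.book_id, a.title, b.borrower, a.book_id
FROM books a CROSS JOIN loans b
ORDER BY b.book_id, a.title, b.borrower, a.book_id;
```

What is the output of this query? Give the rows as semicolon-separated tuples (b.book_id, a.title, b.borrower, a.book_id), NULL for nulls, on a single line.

(1, Iliad, Sara, 7); (1, Ulysses, Sara, 6); (1, Ulysses, Sara, 6); (2, Iliad, Judy, 7); (2, Ulysses, Judy, 6); (2, Ulysses, Judy, 6)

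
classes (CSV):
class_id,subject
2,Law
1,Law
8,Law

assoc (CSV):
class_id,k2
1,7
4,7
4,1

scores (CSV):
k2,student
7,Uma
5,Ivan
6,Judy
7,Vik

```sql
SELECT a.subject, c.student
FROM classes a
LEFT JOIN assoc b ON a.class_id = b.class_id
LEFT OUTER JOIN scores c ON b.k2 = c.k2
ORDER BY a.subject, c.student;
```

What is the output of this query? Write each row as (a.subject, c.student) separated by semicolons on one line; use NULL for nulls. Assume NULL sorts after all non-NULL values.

(Law, Uma); (Law, Vik); (Law, NULL); (Law, NULL)

Step 1 — a LEFT JOIN b on class_id → 3 row(s).
Then LEFT JOIN `scores c` on k2: each of those 3 rows is kept; rows whose b.k2 has no match in c get NULL for c's columns.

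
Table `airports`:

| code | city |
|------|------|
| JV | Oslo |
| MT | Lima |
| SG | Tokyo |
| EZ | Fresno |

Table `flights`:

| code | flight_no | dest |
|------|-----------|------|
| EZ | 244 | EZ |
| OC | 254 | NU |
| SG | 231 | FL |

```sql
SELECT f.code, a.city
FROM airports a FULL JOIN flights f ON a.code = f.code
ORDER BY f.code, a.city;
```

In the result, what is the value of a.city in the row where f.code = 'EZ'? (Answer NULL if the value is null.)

FULL OUTER JOIN keeps every row from both sides; unmatched rows get NULL for the other side's columns.
Matching on a.code = f.code.
- a (code=JV) has no partner → padded with NULL.
- a (code=MT) has no partner → padded with NULL.
- a (code=SG) pairs with 1 row(s) of f.
- a (code=EZ) pairs with 1 row(s) of f.
- 1 row(s) from f found no a partner → padded with NULL.

Fresno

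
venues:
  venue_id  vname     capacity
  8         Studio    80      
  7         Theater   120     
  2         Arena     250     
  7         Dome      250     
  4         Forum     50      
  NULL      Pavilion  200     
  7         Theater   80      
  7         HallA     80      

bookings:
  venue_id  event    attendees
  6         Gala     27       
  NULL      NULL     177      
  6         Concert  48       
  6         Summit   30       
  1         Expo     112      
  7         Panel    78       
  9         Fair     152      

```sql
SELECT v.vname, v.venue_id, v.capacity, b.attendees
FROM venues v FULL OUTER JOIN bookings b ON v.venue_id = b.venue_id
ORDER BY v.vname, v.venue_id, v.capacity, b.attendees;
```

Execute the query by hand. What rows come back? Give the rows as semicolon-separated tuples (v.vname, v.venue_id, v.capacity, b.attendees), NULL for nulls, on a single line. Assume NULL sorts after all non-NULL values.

FULL OUTER JOIN keeps every row from both sides; unmatched rows get NULL for the other side's columns.
Matching on v.venue_id = b.venue_id. A NULL in a compared column never satisfies the condition.
Matched pairs: 4; unmatched v rows kept: 4; unmatched b rows kept: 6.

(Arena, 2, 250, NULL); (Dome, 7, 250, 78); (Forum, 4, 50, NULL); (HallA, 7, 80, 78); (Pavilion, NULL, 200, NULL); (Studio, 8, 80, NULL); (Theater, 7, 80, 78); (Theater, 7, 120, 78); (NULL, NULL, NULL, 27); (NULL, NULL, NULL, 30); (NULL, NULL, NULL, 48); (NULL, NULL, NULL, 112); (NULL, NULL, NULL, 152); (NULL, NULL, NULL, 177)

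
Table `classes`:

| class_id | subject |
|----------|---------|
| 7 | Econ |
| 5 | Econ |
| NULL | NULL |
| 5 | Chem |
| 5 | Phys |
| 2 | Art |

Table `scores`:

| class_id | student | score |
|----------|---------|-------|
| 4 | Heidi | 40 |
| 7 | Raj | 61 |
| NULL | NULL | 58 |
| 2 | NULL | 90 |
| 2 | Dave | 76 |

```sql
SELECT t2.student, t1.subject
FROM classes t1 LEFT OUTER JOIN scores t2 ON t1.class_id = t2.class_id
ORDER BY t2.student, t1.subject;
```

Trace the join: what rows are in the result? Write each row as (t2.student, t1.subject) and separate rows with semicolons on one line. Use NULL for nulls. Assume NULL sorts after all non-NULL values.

LEFT JOIN keeps every row from `classes`; unmatched rows get NULL for `scores`'s columns.
Matching on t1.class_id = t2.class_id. A NULL in a compared column never satisfies the condition.
- t1 (class_id=7) pairs with 1 row(s) of t2.
- t1 (class_id=5) has no partner → padded with NULL.
- t1 (class_id=NULL) has no partner → padded with NULL.
- t1 (class_id=5) has no partner → padded with NULL.
- t1 (class_id=5) has no partner → padded with NULL.
- t1 (class_id=2) pairs with 2 row(s) of t2.
After projecting and ordering:
t2.student | t1.subject
Dave | Art
Raj | Econ
NULL | Art
NULL | Chem
NULL | Econ
NULL | Phys
NULL | NULL

(Dave, Art); (Raj, Econ); (NULL, Art); (NULL, Chem); (NULL, Econ); (NULL, Phys); (NULL, NULL)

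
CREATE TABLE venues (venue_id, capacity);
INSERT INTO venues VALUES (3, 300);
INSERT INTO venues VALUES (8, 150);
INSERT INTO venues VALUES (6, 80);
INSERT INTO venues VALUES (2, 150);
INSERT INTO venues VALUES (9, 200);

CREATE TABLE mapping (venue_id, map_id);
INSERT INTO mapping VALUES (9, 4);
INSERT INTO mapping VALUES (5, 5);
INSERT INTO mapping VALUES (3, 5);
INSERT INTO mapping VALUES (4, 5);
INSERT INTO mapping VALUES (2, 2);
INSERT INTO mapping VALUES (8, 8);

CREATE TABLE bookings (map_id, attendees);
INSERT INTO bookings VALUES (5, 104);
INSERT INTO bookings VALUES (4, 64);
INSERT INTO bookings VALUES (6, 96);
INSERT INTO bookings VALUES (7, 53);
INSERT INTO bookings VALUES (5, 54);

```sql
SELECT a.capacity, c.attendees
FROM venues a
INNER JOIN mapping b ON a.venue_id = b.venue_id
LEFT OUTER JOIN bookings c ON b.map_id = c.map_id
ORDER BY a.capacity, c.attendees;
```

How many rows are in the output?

Evaluate left to right. First `venues a INNER JOIN mapping b` on venue_id: 4 row(s).
Then LEFT JOIN `bookings c` on map_id: each of those 4 rows is kept; rows whose b.map_id has no match in c get NULL for c's columns.
Result: 5 row(s).

5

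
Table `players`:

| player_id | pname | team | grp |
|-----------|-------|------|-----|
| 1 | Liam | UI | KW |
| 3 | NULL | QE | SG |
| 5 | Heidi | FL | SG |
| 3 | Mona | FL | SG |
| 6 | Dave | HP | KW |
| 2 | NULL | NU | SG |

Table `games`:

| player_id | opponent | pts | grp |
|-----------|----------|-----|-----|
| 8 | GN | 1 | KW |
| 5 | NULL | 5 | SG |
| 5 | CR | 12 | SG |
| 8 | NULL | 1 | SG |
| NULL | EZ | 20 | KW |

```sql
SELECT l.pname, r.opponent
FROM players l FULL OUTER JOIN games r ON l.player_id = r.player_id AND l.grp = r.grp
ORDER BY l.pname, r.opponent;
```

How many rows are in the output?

FULL OUTER JOIN keeps every row from both sides; unmatched rows get NULL for the other side's columns.
Matching on l.player_id = r.player_id AND l.grp = r.grp. A NULL in a compared column never satisfies the condition.
- l row (player_id=1, grp=KW): no match → kept, r columns NULL.
- l row (player_id=3, grp=SG): no match → kept, r columns NULL.
- l row (player_id=5, grp=SG): matches 2 r row(s) → 2 output row(s).
- l row (player_id=3, grp=SG): no match → kept, r columns NULL.
- l row (player_id=6, grp=KW): no match → kept, r columns NULL.
- l row (player_id=2, grp=SG): no match → kept, r columns NULL.
- plus 3 unmatched r row(s), each kept with NULL l columns.
Total: 2 matched + 8 padded = 10 rows.

10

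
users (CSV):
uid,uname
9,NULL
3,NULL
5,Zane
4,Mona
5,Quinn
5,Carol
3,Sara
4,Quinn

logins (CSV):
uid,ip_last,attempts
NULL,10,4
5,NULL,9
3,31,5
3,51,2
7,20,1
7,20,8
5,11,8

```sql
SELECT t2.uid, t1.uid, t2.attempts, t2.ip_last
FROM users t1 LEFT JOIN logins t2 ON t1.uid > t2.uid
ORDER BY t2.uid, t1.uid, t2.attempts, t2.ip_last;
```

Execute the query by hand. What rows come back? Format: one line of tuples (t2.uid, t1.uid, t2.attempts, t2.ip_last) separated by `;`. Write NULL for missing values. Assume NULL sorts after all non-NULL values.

(3, 4, 2, 51); (3, 4, 2, 51); (3, 4, 5, 31); (3, 4, 5, 31); (3, 5, 2, 51); (3, 5, 2, 51); (3, 5, 2, 51); (3, 5, 5, 31); (3, 5, 5, 31); (3, 5, 5, 31); (3, 9, 2, 51); (3, 9, 5, 31); (5, 9, 8, 11); (5, 9, 9, NULL); (7, 9, 1, 20); (7, 9, 8, 20); (NULL, 3, NULL, NULL); (NULL, 3, NULL, NULL)

LEFT JOIN keeps every row from `users`; unmatched rows get NULL for `logins`'s columns.
Matching on t1.uid > t2.uid. A NULL in a compared column never satisfies the condition.
- t1[0] uid=9 → 6 match(es) in t2 → 6 row(s).
- t1[1] uid=3 → no match; kept with NULLs on the t2 side.
- t1[2] uid=5 → 2 match(es) in t2 → 2 row(s).
- t1[3] uid=4 → 2 match(es) in t2 → 2 row(s).
- t1[4] uid=5 → 2 match(es) in t2 → 2 row(s).
- t1[5] uid=5 → 2 match(es) in t2 → 2 row(s).
- t1[6] uid=3 → no match; kept with NULLs on the t2 side.
- t1[7] uid=4 → 2 match(es) in t2 → 2 row(s).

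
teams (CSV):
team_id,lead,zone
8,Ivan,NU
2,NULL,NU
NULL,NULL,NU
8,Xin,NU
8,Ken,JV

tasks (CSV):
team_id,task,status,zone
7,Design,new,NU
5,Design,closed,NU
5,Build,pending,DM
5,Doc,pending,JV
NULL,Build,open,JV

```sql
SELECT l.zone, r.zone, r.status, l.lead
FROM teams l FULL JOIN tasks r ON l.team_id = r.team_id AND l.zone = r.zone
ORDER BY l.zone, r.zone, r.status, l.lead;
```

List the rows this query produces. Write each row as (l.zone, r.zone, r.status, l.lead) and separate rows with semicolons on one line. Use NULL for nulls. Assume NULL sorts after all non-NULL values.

FULL OUTER JOIN keeps every row from both sides; unmatched rows get NULL for the other side's columns.
Matching on l.team_id = r.team_id AND l.zone = r.zone. A NULL in a compared column never satisfies the condition.
- l (team_id=8, zone=NU) has no partner → padded with NULL.
- l (team_id=2, zone=NU) has no partner → padded with NULL.
- l (team_id=NULL, zone=NU) has no partner → padded with NULL.
- l (team_id=8, zone=NU) has no partner → padded with NULL.
- l (team_id=8, zone=JV) has no partner → padded with NULL.
- 5 r row(s) had no l match → kept, l columns NULL.
After projecting and ordering:
l.zone | r.zone | r.status | l.lead
JV | NULL | NULL | Ken
NU | NULL | NULL | Ivan
NU | NULL | NULL | Xin
NU | NULL | NULL | NULL
NU | NULL | NULL | NULL
NULL | DM | pending | NULL
NULL | JV | open | NULL
NULL | JV | pending | NULL
NULL | NU | closed | NULL
NULL | NU | new | NULL

(JV, NULL, NULL, Ken); (NU, NULL, NULL, Ivan); (NU, NULL, NULL, Xin); (NU, NULL, NULL, NULL); (NU, NULL, NULL, NULL); (NULL, DM, pending, NULL); (NULL, JV, open, NULL); (NULL, JV, pending, NULL); (NULL, NU, closed, NULL); (NULL, NU, new, NULL)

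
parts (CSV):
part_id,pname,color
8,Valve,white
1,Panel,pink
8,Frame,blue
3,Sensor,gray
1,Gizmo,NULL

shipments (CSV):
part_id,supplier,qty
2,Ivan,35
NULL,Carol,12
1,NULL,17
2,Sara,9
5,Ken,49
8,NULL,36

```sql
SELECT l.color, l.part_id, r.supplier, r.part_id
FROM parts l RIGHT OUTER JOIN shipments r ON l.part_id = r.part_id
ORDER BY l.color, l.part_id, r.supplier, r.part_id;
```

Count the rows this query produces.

8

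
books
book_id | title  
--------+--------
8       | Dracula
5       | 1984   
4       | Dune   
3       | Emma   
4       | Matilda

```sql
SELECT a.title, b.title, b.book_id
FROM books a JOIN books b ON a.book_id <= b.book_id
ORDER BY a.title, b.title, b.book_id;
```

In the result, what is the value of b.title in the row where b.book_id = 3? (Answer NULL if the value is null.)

INNER JOIN keeps only pairs where the ON condition holds.
Matching on a.book_id <= b.book_id.
Matched pairs: 16.

Emma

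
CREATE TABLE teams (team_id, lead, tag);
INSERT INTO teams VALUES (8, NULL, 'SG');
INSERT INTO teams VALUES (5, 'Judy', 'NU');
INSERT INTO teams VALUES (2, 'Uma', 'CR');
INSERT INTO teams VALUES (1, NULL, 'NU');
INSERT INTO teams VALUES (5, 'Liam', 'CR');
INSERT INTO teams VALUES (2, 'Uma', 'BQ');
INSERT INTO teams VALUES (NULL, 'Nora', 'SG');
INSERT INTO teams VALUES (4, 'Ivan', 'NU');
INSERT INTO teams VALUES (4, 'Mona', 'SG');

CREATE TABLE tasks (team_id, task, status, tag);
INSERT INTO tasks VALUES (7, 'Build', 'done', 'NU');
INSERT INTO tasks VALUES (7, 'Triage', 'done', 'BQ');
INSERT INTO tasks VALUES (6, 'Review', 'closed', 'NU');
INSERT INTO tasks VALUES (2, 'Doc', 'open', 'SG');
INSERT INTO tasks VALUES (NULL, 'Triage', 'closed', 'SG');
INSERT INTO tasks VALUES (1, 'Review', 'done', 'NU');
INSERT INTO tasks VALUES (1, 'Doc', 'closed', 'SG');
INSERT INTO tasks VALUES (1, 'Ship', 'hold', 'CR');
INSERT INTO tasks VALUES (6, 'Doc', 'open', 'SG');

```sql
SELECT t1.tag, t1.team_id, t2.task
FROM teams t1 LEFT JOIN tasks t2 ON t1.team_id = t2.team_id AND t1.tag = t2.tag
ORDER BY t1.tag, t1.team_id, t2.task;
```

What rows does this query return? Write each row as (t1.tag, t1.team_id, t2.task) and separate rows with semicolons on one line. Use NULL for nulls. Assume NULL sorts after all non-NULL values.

(BQ, 2, NULL); (CR, 2, NULL); (CR, 5, NULL); (NU, 1, Review); (NU, 4, NULL); (NU, 5, NULL); (SG, 4, NULL); (SG, 8, NULL); (SG, NULL, NULL)

LEFT JOIN keeps every row from `teams`; unmatched rows get NULL for `tasks`'s columns.
Matching on t1.team_id = t2.team_id AND t1.tag = t2.tag. A NULL in a compared column never satisfies the condition.
- t1[0] team_id=8, tag=SG → no match; kept with NULLs on the t2 side.
- t1[1] team_id=5, tag=NU → no match; kept with NULLs on the t2 side.
- t1[2] team_id=2, tag=CR → no match; kept with NULLs on the t2 side.
- t1[3] team_id=1, tag=NU → 1 match(es) in t2 → 1 row(s).
- t1[4] team_id=5, tag=CR → no match; kept with NULLs on the t2 side.
- t1[5] team_id=2, tag=BQ → no match; kept with NULLs on the t2 side.
- t1[6] team_id=NULL, tag=SG → no match; kept with NULLs on the t2 side.
- t1[7] team_id=4, tag=NU → no match; kept with NULLs on the t2 side.
- t1[8] team_id=4, tag=SG → no match; kept with NULLs on the t2 side.
After projecting and ordering:
t1.tag | t1.team_id | t2.task
BQ | 2 | NULL
CR | 2 | NULL
CR | 5 | NULL
NU | 1 | Review
NU | 4 | NULL
NU | 5 | NULL
SG | 4 | NULL
SG | 8 | NULL
SG | NULL | NULL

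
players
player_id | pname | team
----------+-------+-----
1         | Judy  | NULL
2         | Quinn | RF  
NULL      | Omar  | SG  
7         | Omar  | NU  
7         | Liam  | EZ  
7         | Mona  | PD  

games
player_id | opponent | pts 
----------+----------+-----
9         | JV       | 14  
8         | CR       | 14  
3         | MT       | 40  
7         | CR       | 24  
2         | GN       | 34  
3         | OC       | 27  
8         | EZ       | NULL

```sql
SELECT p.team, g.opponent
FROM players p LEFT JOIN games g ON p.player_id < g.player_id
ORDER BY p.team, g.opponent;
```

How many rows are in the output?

LEFT JOIN keeps every row from `players`; unmatched rows get NULL for `games`'s columns.
Matching on p.player_id < g.player_id. A NULL in a compared column never satisfies the condition.
- player_id=1: 7 matching g row(s), so 7 row(s) emitted.
- player_id=2: 6 matching g row(s), so 6 row(s) emitted.
- player_id=NULL: no g row matches, row kept with g columns NULL.
- player_id=7: 3 matching g row(s), so 3 row(s) emitted.
- player_id=7: 3 matching g row(s), so 3 row(s) emitted.
- player_id=7: 3 matching g row(s), so 3 row(s) emitted.
Total: 22 matched + 1 padded = 23 rows.

23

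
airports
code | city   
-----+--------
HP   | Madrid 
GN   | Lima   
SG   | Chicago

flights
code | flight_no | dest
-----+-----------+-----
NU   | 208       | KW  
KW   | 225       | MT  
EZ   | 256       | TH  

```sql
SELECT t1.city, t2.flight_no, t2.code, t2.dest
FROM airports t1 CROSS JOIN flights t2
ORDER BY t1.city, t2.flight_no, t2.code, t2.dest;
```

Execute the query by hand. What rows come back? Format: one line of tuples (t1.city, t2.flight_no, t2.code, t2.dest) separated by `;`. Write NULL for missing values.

(Chicago, 208, NU, KW); (Chicago, 225, KW, MT); (Chicago, 256, EZ, TH); (Lima, 208, NU, KW); (Lima, 225, KW, MT); (Lima, 256, EZ, TH); (Madrid, 208, NU, KW); (Madrid, 225, KW, MT); (Madrid, 256, EZ, TH)

CROSS JOIN pairs every row of `airports` with every row of `flights`: 3 × 3 = 9 rows.
After projecting and ordering:
t1.city | t2.flight_no | t2.code | t2.dest
Chicago | 208 | NU | KW
Chicago | 225 | KW | MT
Chicago | 256 | EZ | TH
Lima | 208 | NU | KW
Lima | 225 | KW | MT
Lima | 256 | EZ | TH
Madrid | 208 | NU | KW
Madrid | 225 | KW | MT
Madrid | 256 | EZ | TH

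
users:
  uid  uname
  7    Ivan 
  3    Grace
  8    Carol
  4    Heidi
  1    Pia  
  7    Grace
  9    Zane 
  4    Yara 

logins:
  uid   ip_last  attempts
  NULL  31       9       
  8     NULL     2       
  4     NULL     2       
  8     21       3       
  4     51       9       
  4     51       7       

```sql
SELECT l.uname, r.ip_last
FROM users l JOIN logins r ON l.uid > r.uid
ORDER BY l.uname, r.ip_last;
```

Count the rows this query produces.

14

INNER JOIN keeps only pairs where the ON condition holds.
Matching on l.uid > r.uid. A NULL in a compared column never satisfies the condition.
Matched pairs: 14.
Total: 14 rows.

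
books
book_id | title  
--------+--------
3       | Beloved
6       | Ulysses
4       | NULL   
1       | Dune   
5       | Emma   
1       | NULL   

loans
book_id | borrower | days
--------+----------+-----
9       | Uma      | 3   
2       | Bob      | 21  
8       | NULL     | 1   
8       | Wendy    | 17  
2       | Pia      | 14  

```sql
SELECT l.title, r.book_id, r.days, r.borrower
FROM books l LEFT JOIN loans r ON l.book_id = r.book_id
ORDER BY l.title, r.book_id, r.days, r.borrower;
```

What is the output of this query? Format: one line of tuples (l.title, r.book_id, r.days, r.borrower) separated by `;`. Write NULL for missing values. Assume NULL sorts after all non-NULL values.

(Beloved, NULL, NULL, NULL); (Dune, NULL, NULL, NULL); (Emma, NULL, NULL, NULL); (Ulysses, NULL, NULL, NULL); (NULL, NULL, NULL, NULL); (NULL, NULL, NULL, NULL)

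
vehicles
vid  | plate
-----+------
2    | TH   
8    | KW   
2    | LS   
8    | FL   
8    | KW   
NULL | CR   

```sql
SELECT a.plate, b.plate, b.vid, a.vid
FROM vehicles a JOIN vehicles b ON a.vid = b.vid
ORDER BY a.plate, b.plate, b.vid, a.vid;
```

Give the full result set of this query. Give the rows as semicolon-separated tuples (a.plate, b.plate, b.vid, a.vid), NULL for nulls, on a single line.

INNER JOIN keeps only pairs where the ON condition holds.
Matching on a.vid = b.vid. A NULL in a compared column never satisfies the condition.
- a row (vid=2): matches 2 b row(s) → 2 output row(s).
- a row (vid=8): matches 3 b row(s) → 3 output row(s).
- a row (vid=2): matches 2 b row(s) → 2 output row(s).
- a row (vid=8): matches 3 b row(s) → 3 output row(s).
- a row (vid=8): matches 3 b row(s) → 3 output row(s).
- a row (vid=NULL): no match → dropped.

(FL, FL, 8, 8); (FL, KW, 8, 8); (FL, KW, 8, 8); (KW, FL, 8, 8); (KW, FL, 8, 8); (KW, KW, 8, 8); (KW, KW, 8, 8); (KW, KW, 8, 8); (KW, KW, 8, 8); (LS, LS, 2, 2); (LS, TH, 2, 2); (TH, LS, 2, 2); (TH, TH, 2, 2)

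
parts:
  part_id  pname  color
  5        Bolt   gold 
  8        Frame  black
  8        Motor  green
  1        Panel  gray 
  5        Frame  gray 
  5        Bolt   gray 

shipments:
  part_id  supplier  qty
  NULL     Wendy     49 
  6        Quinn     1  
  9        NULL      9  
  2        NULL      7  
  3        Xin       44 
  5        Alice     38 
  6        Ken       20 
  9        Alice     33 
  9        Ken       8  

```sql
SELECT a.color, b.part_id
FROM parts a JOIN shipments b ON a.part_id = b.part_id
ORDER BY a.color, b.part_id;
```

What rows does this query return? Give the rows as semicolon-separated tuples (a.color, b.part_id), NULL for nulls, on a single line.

(gold, 5); (gray, 5); (gray, 5)

INNER JOIN keeps only pairs where the ON condition holds.
Matching on a.part_id = b.part_id. A NULL in a compared column never satisfies the condition.
- part_id=5: 1 matching b row(s), so 1 row(s) emitted.
- part_id=8: no matching b row, dropped.
- part_id=8: no matching b row, dropped.
- part_id=1: no matching b row, dropped.
- part_id=5: 1 matching b row(s), so 1 row(s) emitted.
- part_id=5: 1 matching b row(s), so 1 row(s) emitted.
After projecting and ordering:
a.color | b.part_id
gold | 5
gray | 5
gray | 5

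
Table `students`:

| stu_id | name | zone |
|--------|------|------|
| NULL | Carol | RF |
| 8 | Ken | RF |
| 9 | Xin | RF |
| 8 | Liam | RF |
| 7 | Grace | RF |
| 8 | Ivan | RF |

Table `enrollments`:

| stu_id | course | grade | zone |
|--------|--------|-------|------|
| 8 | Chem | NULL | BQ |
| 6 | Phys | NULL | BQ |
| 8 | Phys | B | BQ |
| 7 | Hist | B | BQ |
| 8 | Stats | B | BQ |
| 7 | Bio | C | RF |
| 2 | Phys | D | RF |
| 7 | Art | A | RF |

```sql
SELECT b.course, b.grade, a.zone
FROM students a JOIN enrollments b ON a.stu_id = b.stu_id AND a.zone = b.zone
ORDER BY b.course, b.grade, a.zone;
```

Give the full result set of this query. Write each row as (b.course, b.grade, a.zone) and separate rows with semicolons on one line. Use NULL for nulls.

INNER JOIN keeps only pairs where the ON condition holds.
Matching on a.stu_id = b.stu_id AND a.zone = b.zone. A NULL in a compared column never satisfies the condition.
Matched pairs: 2.

(Art, A, RF); (Bio, C, RF)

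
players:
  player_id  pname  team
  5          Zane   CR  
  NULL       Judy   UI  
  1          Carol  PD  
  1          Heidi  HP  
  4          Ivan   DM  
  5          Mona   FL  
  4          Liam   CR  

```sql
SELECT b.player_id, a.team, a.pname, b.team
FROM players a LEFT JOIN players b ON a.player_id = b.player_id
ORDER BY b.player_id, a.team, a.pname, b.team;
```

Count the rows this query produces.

13

LEFT JOIN keeps every row from `players a`; unmatched rows get NULL for `players b`'s columns.
Matching on a.player_id = b.player_id. A NULL in a compared column never satisfies the condition.
Matched pairs: 12; unmatched a rows kept: 1.
Total: 12 matched + 1 padded = 13 rows.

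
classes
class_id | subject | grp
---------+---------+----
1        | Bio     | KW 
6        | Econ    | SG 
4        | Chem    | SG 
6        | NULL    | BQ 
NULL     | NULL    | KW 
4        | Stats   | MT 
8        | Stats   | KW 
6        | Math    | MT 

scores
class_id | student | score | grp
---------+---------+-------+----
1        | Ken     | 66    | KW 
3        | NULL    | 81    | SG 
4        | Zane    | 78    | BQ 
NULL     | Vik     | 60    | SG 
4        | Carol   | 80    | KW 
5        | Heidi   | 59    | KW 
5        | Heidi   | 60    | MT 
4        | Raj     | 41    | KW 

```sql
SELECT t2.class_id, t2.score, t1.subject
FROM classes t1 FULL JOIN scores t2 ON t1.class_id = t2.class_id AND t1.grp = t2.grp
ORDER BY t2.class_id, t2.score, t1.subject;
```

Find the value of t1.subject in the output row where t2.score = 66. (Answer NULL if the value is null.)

FULL OUTER JOIN keeps every row from both sides; unmatched rows get NULL for the other side's columns.
Matching on t1.class_id = t2.class_id AND t1.grp = t2.grp. A NULL in a compared column never satisfies the condition.
- t1 row (class_id=1, grp=KW): matches 1 t2 row(s) → 1 output row(s).
- t1 row (class_id=6, grp=SG): no match → kept, t2 columns NULL.
- t1 row (class_id=4, grp=SG): no match → kept, t2 columns NULL.
- t1 row (class_id=6, grp=BQ): no match → kept, t2 columns NULL.
- t1 row (class_id=NULL, grp=KW): no match → kept, t2 columns NULL.
- t1 row (class_id=4, grp=MT): no match → kept, t2 columns NULL.
- t1 row (class_id=8, grp=KW): no match → kept, t2 columns NULL.
- t1 row (class_id=6, grp=MT): no match → kept, t2 columns NULL.
- plus 7 unmatched t2 row(s), each kept with NULL t1 columns.

Bio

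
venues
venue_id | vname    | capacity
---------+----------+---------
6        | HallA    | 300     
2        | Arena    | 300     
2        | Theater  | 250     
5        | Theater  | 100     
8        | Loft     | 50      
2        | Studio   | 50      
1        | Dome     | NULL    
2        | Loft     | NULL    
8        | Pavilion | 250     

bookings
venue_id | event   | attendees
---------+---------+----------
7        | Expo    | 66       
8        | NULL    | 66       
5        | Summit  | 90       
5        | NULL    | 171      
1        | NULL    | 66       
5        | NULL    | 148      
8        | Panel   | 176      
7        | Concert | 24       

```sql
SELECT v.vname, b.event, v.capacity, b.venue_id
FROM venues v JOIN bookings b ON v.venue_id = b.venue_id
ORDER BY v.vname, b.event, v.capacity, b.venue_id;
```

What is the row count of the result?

INNER JOIN keeps only pairs where the ON condition holds.
Matching on v.venue_id = b.venue_id.
- v row (venue_id=6): no match → dropped.
- v row (venue_id=2): no match → dropped.
- v row (venue_id=2): no match → dropped.
- v row (venue_id=5): matches 3 b row(s) → 3 output row(s).
- v row (venue_id=8): matches 2 b row(s) → 2 output row(s).
- v row (venue_id=2): no match → dropped.
- v row (venue_id=1): matches 1 b row(s) → 1 output row(s).
- v row (venue_id=2): no match → dropped.
- v row (venue_id=8): matches 2 b row(s) → 2 output row(s).
Total: 8 rows.

8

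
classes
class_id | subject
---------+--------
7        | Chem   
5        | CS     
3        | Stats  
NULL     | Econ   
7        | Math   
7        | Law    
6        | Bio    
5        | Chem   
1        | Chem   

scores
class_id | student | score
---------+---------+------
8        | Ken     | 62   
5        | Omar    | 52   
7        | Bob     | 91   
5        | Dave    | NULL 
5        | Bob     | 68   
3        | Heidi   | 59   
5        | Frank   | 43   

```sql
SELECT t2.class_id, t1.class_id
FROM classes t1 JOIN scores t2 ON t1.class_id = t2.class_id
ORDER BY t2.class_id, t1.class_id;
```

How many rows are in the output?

12

INNER JOIN keeps only pairs where the ON condition holds.
Matching on t1.class_id = t2.class_id. A NULL in a compared column never satisfies the condition.
- t1[0] class_id=7 → 1 match(es) in t2 → 1 row(s).
- t1[1] class_id=5 → 4 match(es) in t2 → 4 row(s).
- t1[2] class_id=3 → 1 match(es) in t2 → 1 row(s).
- t1[3] class_id=NULL → no match; dropped.
- t1[4] class_id=7 → 1 match(es) in t2 → 1 row(s).
- t1[5] class_id=7 → 1 match(es) in t2 → 1 row(s).
- t1[6] class_id=6 → no match; dropped.
- t1[7] class_id=5 → 4 match(es) in t2 → 4 row(s).
- t1[8] class_id=1 → no match; dropped.
Total: 12 rows.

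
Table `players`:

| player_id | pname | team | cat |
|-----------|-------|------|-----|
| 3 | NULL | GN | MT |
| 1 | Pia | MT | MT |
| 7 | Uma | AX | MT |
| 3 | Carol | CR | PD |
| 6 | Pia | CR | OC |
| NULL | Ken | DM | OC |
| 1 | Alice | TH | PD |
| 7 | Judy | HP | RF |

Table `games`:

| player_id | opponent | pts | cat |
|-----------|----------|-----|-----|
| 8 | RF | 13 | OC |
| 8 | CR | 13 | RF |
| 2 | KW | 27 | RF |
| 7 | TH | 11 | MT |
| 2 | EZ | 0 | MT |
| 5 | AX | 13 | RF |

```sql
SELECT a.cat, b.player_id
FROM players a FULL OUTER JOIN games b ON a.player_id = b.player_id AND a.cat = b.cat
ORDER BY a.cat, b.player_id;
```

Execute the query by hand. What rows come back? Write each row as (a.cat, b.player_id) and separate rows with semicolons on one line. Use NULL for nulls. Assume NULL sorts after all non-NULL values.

FULL OUTER JOIN keeps every row from both sides; unmatched rows get NULL for the other side's columns.
Matching on a.player_id = b.player_id AND a.cat = b.cat. A NULL in a compared column never satisfies the condition.
- a (player_id=3, cat=MT) has no partner → padded with NULL.
- a (player_id=1, cat=MT) has no partner → padded with NULL.
- a (player_id=7, cat=MT) pairs with 1 row(s) of b.
- a (player_id=3, cat=PD) has no partner → padded with NULL.
- a (player_id=6, cat=OC) has no partner → padded with NULL.
- a (player_id=NULL, cat=OC) has no partner → padded with NULL.
- a (player_id=1, cat=PD) has no partner → padded with NULL.
- a (player_id=7, cat=RF) has no partner → padded with NULL.
- 5 b row(s) had no a match → kept, a columns NULL.

(MT, 7); (MT, NULL); (MT, NULL); (OC, NULL); (OC, NULL); (PD, NULL); (PD, NULL); (RF, NULL); (NULL, 2); (NULL, 2); (NULL, 5); (NULL, 8); (NULL, 8)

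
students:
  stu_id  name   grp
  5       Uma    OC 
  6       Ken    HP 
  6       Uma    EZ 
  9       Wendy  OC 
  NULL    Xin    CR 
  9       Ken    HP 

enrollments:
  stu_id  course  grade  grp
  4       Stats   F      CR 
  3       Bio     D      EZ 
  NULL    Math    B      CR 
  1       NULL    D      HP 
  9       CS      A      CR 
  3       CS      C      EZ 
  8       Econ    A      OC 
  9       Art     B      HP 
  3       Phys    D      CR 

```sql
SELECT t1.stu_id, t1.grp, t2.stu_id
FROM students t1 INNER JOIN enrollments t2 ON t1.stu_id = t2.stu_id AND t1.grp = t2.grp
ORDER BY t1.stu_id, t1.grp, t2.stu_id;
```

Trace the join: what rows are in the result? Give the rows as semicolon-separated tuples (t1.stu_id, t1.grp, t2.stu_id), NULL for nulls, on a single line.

INNER JOIN keeps only pairs where the ON condition holds.
Matching on t1.stu_id = t2.stu_id AND t1.grp = t2.grp. A NULL in a compared column never satisfies the condition.
- t1 (stu_id=5, grp=OC) has no partner → excluded.
- t1 (stu_id=6, grp=HP) has no partner → excluded.
- t1 (stu_id=6, grp=EZ) has no partner → excluded.
- t1 (stu_id=9, grp=OC) has no partner → excluded.
- t1 (stu_id=NULL, grp=CR) has no partner → excluded.
- t1 (stu_id=9, grp=HP) pairs with 1 row(s) of t2.
After projecting and ordering:
t1.stu_id | t1.grp | t2.stu_id
9 | HP | 9

(9, HP, 9)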